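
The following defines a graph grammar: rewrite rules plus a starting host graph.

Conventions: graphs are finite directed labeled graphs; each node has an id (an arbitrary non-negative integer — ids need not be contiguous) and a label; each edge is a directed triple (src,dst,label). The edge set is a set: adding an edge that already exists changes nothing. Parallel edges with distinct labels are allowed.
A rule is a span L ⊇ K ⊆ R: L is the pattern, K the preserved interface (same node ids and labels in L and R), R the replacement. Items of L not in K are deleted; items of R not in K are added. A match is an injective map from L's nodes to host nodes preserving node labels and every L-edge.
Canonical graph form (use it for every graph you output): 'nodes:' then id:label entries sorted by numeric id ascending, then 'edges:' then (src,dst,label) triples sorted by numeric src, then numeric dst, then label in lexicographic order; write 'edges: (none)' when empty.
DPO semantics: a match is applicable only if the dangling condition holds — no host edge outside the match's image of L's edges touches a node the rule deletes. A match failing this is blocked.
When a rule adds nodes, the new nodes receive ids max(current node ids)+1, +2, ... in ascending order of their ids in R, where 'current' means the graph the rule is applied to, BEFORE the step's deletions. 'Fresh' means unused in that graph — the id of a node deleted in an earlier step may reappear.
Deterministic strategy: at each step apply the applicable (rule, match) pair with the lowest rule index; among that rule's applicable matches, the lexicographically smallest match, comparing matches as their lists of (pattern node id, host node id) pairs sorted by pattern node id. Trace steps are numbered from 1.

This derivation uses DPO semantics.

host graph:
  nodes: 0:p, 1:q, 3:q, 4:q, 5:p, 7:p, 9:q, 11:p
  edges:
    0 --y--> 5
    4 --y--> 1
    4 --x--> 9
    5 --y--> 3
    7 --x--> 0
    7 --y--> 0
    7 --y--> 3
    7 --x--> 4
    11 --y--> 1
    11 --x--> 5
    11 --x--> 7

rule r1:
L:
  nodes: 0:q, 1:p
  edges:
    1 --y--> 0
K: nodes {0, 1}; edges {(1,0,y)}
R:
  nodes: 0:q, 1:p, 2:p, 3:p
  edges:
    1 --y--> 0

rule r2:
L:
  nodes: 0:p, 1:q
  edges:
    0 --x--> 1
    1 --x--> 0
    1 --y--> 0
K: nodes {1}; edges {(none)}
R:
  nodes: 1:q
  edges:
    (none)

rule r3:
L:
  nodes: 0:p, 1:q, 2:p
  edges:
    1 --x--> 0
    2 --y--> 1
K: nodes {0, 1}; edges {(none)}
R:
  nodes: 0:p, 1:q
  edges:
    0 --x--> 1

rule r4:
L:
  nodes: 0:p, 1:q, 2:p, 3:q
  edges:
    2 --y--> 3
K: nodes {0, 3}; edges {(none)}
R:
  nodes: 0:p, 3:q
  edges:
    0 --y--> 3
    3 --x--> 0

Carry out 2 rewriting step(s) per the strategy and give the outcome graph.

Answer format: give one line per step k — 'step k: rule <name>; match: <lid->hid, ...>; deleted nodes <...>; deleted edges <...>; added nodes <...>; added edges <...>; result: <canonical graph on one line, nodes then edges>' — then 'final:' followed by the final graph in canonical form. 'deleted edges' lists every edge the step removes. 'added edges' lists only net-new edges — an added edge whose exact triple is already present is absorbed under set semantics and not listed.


step 1: rule r1; match: 0->1, 1->11; deleted nodes (none); deleted edges (none); added nodes 12, 13; added edges (none); result: nodes: 0:p, 1:q, 3:q, 4:q, 5:p, 7:p, 9:q, 11:p, 12:p, 13:p edges: (0,5,y); (4,1,y); (4,9,x); (5,3,y); (7,0,x); (7,0,y); (7,3,y); (7,4,x); (11,1,y); (11,5,x); (11,7,x)
step 2: rule r1; match: 0->1, 1->11; deleted nodes (none); deleted edges (none); added nodes 14, 15; added edges (none); result: nodes: 0:p, 1:q, 3:q, 4:q, 5:p, 7:p, 9:q, 11:p, 12:p, 13:p, 14:p, 15:p edges: (0,5,y); (4,1,y); (4,9,x); (5,3,y); (7,0,x); (7,0,y); (7,3,y); (7,4,x); (11,1,y); (11,5,x); (11,7,x)
final:
nodes: 0:p, 1:q, 3:q, 4:q, 5:p, 7:p, 9:q, 11:p, 12:p, 13:p, 14:p, 15:p
edges: (0,5,y); (4,1,y); (4,9,x); (5,3,y); (7,0,x); (7,0,y); (7,3,y); (7,4,x); (11,1,y); (11,5,x); (11,7,x)


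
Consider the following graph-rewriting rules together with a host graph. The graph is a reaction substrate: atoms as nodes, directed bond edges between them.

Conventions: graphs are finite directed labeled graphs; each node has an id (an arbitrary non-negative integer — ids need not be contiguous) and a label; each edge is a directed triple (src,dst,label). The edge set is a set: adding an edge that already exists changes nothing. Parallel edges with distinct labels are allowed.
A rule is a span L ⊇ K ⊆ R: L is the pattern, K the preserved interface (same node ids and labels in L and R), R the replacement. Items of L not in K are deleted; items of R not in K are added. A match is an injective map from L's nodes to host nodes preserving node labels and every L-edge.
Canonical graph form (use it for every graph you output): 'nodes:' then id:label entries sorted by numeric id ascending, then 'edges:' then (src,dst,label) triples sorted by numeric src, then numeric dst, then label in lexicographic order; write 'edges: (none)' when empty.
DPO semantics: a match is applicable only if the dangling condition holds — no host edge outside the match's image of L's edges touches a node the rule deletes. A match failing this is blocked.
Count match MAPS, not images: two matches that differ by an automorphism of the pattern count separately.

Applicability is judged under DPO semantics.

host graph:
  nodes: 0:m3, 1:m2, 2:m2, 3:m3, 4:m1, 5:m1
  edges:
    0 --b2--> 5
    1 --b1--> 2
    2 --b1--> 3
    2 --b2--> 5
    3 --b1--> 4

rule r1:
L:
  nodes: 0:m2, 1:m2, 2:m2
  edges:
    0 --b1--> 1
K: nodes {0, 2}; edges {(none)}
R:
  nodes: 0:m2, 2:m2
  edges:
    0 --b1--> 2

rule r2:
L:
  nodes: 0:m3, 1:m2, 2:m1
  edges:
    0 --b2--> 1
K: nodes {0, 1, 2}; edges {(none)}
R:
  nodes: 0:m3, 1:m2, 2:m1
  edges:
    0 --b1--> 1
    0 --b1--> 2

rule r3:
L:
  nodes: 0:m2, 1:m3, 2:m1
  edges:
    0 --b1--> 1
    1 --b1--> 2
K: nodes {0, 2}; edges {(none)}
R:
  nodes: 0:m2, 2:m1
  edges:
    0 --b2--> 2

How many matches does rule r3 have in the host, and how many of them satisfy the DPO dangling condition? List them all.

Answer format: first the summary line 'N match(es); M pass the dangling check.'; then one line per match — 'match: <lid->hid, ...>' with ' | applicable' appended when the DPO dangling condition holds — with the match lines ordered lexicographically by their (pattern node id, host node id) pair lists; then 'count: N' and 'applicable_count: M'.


1 match(es); 1 pass the dangling check.
match: 0->2, 1->3, 2->4 | applicable
count: 1
applicable_count: 1


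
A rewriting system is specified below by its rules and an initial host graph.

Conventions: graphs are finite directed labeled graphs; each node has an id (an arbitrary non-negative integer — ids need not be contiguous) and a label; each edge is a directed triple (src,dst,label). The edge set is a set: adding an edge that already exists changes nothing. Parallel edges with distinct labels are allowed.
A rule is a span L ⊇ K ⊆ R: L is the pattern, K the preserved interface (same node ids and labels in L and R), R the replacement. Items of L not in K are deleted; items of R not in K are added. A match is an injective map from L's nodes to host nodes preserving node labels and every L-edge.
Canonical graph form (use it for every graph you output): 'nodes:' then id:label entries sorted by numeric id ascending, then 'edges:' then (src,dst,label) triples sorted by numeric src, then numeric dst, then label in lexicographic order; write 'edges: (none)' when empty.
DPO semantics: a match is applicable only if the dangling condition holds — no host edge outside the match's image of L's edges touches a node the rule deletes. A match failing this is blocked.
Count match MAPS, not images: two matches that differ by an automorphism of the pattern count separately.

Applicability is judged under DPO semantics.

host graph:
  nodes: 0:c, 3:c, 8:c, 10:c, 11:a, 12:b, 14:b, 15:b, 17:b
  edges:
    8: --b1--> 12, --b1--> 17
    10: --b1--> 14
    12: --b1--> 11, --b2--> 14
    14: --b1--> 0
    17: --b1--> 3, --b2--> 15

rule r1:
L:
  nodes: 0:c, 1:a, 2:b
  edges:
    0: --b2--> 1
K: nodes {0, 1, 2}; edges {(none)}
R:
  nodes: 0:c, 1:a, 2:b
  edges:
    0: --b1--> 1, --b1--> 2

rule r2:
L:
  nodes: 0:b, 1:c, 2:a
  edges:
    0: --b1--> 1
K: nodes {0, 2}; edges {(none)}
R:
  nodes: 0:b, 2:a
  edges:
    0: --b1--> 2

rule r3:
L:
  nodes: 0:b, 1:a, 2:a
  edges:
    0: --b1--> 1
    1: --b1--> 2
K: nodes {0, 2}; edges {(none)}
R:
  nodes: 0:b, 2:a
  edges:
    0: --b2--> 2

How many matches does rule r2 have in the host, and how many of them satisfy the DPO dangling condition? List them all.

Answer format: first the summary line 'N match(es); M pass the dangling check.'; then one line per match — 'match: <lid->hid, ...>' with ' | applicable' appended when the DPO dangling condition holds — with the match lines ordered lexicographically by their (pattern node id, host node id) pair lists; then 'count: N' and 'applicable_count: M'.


2 match(es); 2 pass the dangling check.
match: 0->14, 1->0, 2->11 | applicable
match: 0->17, 1->3, 2->11 | applicable
count: 2
applicable_count: 2


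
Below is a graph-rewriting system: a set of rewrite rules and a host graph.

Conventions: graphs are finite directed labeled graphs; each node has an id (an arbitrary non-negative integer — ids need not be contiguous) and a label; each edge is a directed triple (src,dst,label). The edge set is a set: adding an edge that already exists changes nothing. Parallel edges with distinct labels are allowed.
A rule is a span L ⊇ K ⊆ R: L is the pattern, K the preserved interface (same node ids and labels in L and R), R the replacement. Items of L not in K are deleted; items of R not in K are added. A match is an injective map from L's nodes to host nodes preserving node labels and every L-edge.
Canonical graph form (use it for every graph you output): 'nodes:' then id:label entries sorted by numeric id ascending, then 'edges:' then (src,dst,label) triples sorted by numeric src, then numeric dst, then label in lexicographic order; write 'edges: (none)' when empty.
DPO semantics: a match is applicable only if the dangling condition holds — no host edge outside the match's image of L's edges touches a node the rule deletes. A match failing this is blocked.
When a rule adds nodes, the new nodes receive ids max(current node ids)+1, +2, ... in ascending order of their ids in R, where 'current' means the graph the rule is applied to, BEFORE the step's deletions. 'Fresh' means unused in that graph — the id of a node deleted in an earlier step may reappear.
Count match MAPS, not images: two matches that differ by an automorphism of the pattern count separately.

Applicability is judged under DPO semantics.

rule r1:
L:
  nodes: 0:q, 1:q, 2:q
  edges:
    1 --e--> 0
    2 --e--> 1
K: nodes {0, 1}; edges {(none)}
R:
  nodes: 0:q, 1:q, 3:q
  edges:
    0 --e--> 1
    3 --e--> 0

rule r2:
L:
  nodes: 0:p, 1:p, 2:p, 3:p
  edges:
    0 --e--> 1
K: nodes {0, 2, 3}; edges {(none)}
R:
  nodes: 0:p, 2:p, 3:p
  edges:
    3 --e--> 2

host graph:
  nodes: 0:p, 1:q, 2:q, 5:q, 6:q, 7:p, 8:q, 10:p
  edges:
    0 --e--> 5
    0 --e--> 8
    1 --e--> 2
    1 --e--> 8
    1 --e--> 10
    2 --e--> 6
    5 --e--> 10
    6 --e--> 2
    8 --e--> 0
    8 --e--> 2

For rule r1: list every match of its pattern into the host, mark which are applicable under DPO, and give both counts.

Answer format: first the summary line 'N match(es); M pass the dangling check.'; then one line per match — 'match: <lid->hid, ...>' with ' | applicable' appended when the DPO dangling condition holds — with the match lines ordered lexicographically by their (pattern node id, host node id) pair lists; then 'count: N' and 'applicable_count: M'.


3 match(es); 0 pass the dangling check.
match: 0->2, 1->8, 2->1
match: 0->6, 1->2, 2->1
match: 0->6, 1->2, 2->8
count: 3
applicable_count: 0


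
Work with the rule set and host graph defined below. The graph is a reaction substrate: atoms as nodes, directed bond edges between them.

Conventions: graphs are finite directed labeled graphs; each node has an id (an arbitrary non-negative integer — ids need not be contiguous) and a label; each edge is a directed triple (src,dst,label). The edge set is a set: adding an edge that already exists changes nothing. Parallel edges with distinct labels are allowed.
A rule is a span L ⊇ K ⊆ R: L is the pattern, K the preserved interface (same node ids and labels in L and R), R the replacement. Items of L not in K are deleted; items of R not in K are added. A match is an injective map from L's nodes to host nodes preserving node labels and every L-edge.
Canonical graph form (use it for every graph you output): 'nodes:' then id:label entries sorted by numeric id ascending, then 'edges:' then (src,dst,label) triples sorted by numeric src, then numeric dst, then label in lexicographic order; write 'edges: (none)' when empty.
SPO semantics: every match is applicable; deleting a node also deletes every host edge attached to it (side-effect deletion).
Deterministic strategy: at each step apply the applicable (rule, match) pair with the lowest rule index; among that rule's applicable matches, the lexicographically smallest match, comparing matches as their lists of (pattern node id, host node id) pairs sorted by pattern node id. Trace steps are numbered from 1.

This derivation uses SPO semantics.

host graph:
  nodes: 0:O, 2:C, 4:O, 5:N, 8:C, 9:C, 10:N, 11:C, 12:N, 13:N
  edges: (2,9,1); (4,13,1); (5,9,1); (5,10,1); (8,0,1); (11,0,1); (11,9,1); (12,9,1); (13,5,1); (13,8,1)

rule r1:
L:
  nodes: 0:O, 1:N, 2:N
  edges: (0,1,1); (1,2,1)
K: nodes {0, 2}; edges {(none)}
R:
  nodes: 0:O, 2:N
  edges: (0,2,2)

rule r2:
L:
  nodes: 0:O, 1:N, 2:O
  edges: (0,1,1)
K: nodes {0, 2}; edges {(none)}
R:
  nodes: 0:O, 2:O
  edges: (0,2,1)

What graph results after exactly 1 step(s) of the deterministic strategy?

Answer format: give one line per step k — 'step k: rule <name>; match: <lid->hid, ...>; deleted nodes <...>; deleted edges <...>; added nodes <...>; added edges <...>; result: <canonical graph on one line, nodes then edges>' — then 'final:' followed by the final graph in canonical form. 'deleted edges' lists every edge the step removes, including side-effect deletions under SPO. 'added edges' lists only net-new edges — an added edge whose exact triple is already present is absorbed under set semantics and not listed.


step 1: rule r1; match: 0->4, 1->13, 2->5; deleted nodes 13; deleted edges (4,13,1); (13,5,1); (13,8,1); added nodes (none); added edges (4,5,2); result: nodes: 0:O, 2:C, 4:O, 5:N, 8:C, 9:C, 10:N, 11:C, 12:N edges: (2,9,1); (4,5,2); (5,9,1); (5,10,1); (8,0,1); (11,0,1); (11,9,1); (12,9,1)
final:
nodes: 0:O, 2:C, 4:O, 5:N, 8:C, 9:C, 10:N, 11:C, 12:N
edges: (2,9,1); (4,5,2); (5,9,1); (5,10,1); (8,0,1); (11,0,1); (11,9,1); (12,9,1)


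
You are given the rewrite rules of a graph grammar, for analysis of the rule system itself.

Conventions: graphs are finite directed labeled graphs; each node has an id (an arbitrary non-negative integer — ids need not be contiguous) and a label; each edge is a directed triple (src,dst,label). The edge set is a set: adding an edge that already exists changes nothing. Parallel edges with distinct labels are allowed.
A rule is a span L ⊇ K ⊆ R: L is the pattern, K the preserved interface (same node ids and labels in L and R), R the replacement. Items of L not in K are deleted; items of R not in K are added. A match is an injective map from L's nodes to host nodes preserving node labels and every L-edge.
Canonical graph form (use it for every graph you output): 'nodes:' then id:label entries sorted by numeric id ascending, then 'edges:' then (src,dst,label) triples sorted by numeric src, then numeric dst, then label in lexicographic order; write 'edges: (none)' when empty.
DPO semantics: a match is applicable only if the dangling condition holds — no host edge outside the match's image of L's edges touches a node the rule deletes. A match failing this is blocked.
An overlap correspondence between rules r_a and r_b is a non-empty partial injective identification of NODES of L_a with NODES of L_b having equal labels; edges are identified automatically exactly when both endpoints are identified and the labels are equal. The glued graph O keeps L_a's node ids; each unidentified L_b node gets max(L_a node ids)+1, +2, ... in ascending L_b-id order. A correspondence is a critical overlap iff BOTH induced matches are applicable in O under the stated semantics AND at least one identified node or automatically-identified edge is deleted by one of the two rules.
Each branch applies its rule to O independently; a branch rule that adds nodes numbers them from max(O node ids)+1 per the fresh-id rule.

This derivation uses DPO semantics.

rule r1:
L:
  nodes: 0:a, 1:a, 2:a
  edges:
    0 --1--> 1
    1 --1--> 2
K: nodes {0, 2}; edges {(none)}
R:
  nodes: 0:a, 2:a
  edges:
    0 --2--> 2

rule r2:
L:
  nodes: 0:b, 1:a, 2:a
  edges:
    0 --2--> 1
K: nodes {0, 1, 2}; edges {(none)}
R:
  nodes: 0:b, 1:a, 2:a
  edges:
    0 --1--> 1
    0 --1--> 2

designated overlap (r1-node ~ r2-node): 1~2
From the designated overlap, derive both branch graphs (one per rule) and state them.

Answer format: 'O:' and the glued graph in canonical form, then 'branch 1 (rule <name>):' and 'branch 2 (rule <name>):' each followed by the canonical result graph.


O:
nodes: 0:a, 1:a, 2:a, 3:b, 4:a
edges: (0,1,1); (1,2,1); (3,4,2)
branch 1 (rule r1):
nodes: 0:a, 2:a, 3:b, 4:a
edges: (0,2,2); (3,4,2)
branch 2 (rule r2):
nodes: 0:a, 1:a, 2:a, 3:b, 4:a
edges: (0,1,1); (1,2,1); (3,1,1); (3,4,1)


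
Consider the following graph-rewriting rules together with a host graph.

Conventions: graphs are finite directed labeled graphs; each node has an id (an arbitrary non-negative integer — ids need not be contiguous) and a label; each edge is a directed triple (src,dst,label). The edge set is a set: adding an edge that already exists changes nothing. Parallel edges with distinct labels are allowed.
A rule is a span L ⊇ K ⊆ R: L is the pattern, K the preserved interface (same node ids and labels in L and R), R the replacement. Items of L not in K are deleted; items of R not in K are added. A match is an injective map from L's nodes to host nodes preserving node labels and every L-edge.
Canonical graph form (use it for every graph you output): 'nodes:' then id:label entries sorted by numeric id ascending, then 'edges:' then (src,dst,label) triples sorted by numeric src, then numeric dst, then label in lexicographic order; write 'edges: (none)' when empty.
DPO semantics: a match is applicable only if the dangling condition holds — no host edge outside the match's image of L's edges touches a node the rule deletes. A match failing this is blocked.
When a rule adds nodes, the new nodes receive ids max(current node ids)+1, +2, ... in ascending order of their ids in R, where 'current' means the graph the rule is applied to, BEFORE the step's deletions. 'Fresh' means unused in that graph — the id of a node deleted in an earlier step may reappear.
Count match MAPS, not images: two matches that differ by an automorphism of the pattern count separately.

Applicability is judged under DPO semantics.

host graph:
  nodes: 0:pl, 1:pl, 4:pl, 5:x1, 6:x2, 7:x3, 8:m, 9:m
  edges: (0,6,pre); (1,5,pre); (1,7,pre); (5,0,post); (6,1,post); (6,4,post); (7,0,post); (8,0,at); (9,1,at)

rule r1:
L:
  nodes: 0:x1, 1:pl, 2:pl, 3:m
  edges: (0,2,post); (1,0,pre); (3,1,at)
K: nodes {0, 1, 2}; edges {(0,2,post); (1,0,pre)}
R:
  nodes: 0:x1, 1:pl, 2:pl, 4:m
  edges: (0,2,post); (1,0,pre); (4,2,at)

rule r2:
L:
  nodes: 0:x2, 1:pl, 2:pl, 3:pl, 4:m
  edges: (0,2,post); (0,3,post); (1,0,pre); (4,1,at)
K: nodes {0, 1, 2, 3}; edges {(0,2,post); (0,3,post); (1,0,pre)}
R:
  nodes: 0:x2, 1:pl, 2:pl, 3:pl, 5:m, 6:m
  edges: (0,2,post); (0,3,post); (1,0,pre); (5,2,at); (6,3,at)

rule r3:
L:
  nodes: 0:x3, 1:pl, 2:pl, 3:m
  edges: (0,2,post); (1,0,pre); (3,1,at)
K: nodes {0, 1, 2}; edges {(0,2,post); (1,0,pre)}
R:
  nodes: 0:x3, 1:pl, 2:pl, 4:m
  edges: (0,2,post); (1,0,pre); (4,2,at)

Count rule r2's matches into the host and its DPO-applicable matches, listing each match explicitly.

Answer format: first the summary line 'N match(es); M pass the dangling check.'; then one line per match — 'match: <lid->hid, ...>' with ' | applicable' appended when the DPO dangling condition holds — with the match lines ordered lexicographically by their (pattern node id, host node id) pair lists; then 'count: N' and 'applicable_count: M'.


2 match(es); 2 pass the dangling check.
match: 0->6, 1->0, 2->1, 3->4, 4->8 | applicable
match: 0->6, 1->0, 2->4, 3->1, 4->8 | applicable
count: 2
applicable_count: 2


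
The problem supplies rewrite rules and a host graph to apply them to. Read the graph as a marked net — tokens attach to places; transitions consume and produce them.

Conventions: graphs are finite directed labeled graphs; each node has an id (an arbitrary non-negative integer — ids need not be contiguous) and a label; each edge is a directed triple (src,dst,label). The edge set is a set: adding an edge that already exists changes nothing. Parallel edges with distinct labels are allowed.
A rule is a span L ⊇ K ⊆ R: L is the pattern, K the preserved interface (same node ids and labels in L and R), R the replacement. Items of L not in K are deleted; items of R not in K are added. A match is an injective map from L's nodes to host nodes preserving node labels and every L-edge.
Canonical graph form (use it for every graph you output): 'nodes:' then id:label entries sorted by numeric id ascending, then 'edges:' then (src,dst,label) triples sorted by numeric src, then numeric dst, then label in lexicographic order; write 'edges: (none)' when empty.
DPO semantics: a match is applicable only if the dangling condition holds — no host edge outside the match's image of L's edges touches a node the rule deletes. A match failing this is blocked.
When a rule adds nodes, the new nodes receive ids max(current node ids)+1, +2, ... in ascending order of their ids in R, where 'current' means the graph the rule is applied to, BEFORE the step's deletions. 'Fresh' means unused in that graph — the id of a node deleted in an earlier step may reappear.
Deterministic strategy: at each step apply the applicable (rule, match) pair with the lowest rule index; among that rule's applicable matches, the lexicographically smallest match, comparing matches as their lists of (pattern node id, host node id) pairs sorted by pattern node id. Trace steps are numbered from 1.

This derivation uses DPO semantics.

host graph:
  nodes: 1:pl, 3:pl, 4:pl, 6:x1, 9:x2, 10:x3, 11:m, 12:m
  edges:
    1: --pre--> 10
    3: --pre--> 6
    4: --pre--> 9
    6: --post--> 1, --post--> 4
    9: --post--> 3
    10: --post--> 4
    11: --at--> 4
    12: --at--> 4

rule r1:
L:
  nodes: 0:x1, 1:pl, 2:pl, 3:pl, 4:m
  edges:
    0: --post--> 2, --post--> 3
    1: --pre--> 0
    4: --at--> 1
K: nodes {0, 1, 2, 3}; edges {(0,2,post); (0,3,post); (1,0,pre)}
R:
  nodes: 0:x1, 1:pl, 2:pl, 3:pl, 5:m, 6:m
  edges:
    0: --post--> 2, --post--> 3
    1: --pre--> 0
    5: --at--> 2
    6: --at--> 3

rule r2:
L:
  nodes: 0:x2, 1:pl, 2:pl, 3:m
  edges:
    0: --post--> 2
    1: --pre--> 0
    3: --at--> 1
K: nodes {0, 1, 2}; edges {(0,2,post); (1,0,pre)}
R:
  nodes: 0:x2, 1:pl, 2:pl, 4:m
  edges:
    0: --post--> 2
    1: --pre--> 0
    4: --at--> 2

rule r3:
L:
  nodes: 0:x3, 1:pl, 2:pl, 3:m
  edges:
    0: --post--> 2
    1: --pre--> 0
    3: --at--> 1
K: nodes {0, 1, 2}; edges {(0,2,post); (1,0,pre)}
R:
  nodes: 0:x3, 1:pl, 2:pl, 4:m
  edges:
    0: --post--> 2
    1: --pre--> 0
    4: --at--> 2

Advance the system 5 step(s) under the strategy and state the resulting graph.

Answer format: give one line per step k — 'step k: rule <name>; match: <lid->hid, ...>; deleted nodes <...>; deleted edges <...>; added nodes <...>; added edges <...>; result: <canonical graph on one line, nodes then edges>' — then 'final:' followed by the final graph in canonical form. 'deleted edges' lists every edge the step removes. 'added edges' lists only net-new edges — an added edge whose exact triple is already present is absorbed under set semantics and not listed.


step 1: rule r2; match: 0->9, 1->4, 2->3, 3->11; deleted nodes 11; deleted edges (11,4,at); added nodes 13; added edges (13,3,at); result: nodes: 1:pl, 3:pl, 4:pl, 6:x1, 9:x2, 10:x3, 12:m, 13:m edges: (1,10,pre); (3,6,pre); (4,9,pre); (6,1,post); (6,4,post); (9,3,post); (10,4,post); (12,4,at); (13,3,at)
step 2: rule r1; match: 0->6, 1->3, 2->1, 3->4, 4->13; deleted nodes 13; deleted edges (13,3,at); added nodes 14, 15; added edges (14,1,at); (15,4,at); result: nodes: 1:pl, 3:pl, 4:pl, 6:x1, 9:x2, 10:x3, 12:m, 14:m, 15:m edges: (1,10,pre); (3,6,pre); (4,9,pre); (6,1,post); (6,4,post); (9,3,post); (10,4,post); (12,4,at); (14,1,at); (15,4,at)
step 3: rule r2; match: 0->9, 1->4, 2->3, 3->12; deleted nodes 12; deleted edges (12,4,at); added nodes 16; added edges (16,3,at); result: nodes: 1:pl, 3:pl, 4:pl, 6:x1, 9:x2, 10:x3, 14:m, 15:m, 16:m edges: (1,10,pre); (3,6,pre); (4,9,pre); (6,1,post); (6,4,post); (9,3,post); (10,4,post); (14,1,at); (15,4,at); (16,3,at)
step 4: rule r1; match: 0->6, 1->3, 2->1, 3->4, 4->16; deleted nodes 16; deleted edges (16,3,at); added nodes 17, 18; added edges (17,1,at); (18,4,at); result: nodes: 1:pl, 3:pl, 4:pl, 6:x1, 9:x2, 10:x3, 14:m, 15:m, 17:m, 18:m edges: (1,10,pre); (3,6,pre); (4,9,pre); (6,1,post); (6,4,post); (9,3,post); (10,4,post); (14,1,at); (15,4,at); (17,1,at); (18,4,at)
step 5: rule r2; match: 0->9, 1->4, 2->3, 3->15; deleted nodes 15; deleted edges (15,4,at); added nodes 19; added edges (19,3,at); result: nodes: 1:pl, 3:pl, 4:pl, 6:x1, 9:x2, 10:x3, 14:m, 17:m, 18:m, 19:m edges: (1,10,pre); (3,6,pre); (4,9,pre); (6,1,post); (6,4,post); (9,3,post); (10,4,post); (14,1,at); (17,1,at); (18,4,at); (19,3,at)
final:
nodes: 1:pl, 3:pl, 4:pl, 6:x1, 9:x2, 10:x3, 14:m, 17:m, 18:m, 19:m
edges: (1,10,pre); (3,6,pre); (4,9,pre); (6,1,post); (6,4,post); (9,3,post); (10,4,post); (14,1,at); (17,1,at); (18,4,at); (19,3,at)


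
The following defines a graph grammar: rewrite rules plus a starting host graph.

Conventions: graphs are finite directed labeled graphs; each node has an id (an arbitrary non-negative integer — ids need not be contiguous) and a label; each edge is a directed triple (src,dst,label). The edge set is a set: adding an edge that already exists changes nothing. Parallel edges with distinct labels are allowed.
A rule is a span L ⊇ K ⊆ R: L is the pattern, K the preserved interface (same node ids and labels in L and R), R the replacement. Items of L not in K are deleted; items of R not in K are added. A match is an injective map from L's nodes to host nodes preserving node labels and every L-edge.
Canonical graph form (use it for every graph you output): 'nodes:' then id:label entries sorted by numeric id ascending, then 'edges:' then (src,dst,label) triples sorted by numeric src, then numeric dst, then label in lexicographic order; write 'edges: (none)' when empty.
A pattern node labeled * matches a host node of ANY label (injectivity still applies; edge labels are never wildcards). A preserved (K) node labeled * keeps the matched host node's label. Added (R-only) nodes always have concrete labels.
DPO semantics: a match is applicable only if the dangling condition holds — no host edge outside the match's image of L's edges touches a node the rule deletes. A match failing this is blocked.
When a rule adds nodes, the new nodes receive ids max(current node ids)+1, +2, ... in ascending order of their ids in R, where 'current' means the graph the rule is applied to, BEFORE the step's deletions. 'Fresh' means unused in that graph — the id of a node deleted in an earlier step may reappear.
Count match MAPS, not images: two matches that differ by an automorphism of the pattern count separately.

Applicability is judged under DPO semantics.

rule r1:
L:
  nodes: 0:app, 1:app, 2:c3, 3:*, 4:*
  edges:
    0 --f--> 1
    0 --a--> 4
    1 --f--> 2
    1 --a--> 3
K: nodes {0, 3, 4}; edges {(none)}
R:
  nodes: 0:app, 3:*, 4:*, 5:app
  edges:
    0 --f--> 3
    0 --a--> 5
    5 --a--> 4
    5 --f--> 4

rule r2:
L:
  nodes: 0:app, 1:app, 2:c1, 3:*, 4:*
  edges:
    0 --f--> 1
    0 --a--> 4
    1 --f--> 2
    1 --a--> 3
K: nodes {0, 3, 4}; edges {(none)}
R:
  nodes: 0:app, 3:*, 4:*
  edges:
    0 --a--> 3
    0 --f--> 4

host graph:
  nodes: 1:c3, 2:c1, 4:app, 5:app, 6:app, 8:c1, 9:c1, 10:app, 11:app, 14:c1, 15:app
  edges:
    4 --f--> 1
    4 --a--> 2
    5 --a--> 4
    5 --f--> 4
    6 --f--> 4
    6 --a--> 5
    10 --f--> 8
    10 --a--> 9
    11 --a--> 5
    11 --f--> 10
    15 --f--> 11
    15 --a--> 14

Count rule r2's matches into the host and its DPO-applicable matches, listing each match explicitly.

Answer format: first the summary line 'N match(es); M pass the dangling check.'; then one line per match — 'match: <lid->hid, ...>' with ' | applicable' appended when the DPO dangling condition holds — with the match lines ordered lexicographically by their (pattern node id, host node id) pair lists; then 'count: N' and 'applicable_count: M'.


1 match(es); 1 pass the dangling check.
match: 0->11, 1->10, 2->8, 3->9, 4->5 | applicable
count: 1
applicable_count: 1


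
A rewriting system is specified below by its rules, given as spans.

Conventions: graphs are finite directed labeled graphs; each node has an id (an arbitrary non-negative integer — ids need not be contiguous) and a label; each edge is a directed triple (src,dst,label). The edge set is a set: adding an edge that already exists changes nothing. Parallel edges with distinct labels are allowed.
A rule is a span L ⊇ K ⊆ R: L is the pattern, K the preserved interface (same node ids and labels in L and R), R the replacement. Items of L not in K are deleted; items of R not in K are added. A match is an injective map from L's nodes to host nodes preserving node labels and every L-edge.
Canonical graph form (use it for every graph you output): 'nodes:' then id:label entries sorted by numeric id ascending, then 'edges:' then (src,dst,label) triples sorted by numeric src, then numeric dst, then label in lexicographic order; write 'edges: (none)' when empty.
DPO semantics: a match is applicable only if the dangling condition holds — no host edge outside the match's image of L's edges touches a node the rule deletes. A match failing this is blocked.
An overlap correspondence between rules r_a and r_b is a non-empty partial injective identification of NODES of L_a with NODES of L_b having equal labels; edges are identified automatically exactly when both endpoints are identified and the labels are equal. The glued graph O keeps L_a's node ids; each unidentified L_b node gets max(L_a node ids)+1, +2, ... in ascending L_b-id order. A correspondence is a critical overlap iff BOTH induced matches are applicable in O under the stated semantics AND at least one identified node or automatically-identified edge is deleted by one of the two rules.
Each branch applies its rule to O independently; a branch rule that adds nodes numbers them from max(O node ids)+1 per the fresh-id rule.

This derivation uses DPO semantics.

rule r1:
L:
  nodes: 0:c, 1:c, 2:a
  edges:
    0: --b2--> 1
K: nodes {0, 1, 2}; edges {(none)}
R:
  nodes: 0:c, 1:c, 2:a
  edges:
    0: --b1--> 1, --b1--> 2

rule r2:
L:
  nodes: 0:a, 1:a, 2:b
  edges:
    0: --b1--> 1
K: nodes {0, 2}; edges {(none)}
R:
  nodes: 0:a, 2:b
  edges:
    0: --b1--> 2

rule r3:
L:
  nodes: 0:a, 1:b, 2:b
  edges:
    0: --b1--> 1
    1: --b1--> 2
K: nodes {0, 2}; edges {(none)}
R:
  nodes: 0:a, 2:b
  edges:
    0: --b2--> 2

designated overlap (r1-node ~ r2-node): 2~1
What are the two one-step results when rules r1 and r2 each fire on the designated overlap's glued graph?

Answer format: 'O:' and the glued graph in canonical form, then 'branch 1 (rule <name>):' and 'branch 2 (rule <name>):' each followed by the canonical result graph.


O:
nodes: 0:c, 1:c, 2:a, 3:a, 4:b
edges: (0,1,b2); (3,2,b1)
branch 1 (rule r1):
nodes: 0:c, 1:c, 2:a, 3:a, 4:b
edges: (0,1,b1); (0,2,b1); (3,2,b1)
branch 2 (rule r2):
nodes: 0:c, 1:c, 3:a, 4:b
edges: (0,1,b2); (3,4,b1)


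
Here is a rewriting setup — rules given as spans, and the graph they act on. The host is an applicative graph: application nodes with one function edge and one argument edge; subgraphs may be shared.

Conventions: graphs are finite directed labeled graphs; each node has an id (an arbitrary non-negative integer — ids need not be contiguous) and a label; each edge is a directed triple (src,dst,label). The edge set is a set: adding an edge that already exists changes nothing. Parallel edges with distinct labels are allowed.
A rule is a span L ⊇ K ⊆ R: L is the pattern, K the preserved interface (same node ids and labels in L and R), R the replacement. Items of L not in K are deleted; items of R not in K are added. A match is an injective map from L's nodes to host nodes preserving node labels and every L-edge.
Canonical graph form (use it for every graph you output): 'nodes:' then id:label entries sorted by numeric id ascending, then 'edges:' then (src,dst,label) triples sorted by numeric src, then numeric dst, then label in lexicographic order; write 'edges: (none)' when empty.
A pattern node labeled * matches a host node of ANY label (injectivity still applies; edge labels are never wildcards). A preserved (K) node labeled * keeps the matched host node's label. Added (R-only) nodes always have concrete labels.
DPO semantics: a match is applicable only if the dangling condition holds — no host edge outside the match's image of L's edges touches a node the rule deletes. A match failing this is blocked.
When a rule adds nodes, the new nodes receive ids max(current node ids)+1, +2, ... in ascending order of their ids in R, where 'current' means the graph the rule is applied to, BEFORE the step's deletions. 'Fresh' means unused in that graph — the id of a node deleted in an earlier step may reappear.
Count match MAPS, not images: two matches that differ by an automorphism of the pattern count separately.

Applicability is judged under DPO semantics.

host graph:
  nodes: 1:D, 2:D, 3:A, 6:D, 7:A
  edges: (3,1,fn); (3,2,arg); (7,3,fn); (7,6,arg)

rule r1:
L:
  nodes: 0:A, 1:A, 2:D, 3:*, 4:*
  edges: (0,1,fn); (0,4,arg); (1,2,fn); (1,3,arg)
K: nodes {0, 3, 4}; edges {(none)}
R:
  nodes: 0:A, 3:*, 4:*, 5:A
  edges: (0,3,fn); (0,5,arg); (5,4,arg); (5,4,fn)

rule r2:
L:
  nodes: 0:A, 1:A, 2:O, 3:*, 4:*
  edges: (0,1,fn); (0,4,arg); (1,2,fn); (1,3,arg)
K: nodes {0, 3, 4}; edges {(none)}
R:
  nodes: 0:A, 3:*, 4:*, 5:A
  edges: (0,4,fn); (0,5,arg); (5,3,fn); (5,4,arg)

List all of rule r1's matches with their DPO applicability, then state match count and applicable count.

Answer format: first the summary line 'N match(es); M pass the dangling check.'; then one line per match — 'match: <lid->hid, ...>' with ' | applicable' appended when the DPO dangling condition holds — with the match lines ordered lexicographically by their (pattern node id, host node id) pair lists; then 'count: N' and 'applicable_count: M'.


1 match(es); 1 pass the dangling check.
match: 0->7, 1->3, 2->1, 3->2, 4->6 | applicable
count: 1
applicable_count: 1


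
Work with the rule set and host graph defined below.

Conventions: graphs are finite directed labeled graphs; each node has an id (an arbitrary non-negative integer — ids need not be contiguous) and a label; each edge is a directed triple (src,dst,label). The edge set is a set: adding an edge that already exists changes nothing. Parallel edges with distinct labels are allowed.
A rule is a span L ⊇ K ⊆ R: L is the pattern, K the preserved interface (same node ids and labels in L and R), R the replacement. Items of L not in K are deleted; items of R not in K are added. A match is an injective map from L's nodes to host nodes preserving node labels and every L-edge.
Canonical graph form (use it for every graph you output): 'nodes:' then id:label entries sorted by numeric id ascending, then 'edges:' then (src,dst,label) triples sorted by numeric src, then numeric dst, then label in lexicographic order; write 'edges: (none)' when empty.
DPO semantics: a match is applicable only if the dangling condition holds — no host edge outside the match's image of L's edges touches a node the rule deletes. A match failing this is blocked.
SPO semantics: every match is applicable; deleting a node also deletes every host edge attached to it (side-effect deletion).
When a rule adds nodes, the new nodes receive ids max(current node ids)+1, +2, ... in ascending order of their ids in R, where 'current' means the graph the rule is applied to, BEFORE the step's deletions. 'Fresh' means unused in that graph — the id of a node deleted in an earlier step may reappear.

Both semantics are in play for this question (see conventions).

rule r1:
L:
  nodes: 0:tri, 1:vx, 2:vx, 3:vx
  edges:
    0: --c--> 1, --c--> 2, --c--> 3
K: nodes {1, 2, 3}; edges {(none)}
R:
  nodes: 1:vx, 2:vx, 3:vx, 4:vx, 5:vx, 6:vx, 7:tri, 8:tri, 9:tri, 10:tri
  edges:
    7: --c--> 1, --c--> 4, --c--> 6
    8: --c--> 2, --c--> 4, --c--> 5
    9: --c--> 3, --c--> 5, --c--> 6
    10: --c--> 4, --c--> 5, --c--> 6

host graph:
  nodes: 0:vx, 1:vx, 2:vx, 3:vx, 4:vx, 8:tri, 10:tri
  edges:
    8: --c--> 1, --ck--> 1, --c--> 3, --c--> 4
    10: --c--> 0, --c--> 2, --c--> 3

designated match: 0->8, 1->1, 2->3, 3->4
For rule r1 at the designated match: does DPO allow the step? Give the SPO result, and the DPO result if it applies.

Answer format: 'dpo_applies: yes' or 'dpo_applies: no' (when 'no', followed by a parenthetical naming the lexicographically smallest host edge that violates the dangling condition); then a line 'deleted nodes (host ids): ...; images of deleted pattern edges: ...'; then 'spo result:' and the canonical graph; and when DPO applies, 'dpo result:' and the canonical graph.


dpo_applies: no
(the rule deletes node 8, which keeps host edge (8,1,ck) outside the match image — the dangling condition fails, DPO blocks; SPO proceeds and side-deletes such edges)
deleted nodes (host ids): 8; images of deleted pattern edges: (8,1,c); (8,3,c); (8,4,c)
spo result:
nodes: 0:vx, 1:vx, 2:vx, 3:vx, 4:vx, 10:tri, 11:vx, 12:vx, 13:vx, 14:tri, 15:tri, 16:tri, 17:tri
edges: (10,0,c); (10,2,c); (10,3,c); (14,1,c); (14,11,c); (14,13,c); (15,3,c); (15,11,c); (15,12,c); (16,4,c); (16,12,c); (16,13,c); (17,11,c); (17,12,c); (17,13,c)


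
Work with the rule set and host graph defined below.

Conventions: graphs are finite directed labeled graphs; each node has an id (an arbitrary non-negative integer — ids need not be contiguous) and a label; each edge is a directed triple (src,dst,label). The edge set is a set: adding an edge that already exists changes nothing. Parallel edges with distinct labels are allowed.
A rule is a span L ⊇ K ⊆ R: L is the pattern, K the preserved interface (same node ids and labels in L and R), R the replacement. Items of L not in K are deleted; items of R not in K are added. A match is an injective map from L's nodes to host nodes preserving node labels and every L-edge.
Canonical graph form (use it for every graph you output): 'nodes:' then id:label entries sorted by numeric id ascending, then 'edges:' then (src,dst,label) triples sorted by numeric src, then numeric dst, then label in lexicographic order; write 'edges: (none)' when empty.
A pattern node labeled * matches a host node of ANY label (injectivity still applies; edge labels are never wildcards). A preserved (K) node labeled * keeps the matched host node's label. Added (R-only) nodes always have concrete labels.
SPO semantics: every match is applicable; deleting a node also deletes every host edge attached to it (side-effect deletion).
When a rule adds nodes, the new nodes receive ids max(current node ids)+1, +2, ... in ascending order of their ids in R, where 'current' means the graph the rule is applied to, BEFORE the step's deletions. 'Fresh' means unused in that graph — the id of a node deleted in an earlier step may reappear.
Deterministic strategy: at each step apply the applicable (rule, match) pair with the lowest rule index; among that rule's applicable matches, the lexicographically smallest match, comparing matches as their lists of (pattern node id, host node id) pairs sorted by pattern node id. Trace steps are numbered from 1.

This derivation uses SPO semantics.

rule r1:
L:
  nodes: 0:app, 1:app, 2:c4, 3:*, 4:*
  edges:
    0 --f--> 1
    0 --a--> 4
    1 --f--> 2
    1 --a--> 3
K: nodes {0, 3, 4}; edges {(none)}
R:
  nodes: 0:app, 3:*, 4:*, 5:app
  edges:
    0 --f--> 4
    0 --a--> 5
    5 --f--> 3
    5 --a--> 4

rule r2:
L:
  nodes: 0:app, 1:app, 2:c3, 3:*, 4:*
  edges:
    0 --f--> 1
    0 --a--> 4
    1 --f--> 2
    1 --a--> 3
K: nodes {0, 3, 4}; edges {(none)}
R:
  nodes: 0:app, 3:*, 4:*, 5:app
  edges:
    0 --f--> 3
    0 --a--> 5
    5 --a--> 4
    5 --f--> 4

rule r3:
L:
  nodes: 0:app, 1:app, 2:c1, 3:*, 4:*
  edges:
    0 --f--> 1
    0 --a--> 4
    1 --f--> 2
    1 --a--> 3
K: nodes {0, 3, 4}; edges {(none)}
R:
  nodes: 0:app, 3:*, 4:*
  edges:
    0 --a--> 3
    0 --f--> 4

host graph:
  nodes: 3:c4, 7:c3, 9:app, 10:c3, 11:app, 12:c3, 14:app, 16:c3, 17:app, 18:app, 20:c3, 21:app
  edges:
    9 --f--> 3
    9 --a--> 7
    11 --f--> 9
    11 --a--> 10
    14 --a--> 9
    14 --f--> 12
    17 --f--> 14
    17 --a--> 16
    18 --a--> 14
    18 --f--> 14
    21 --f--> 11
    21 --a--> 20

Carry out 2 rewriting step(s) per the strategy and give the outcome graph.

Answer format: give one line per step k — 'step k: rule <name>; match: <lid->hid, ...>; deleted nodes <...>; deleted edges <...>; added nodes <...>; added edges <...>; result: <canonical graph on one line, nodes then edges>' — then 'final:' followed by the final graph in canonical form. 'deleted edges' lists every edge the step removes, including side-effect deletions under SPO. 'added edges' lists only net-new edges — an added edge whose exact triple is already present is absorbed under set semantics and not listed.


step 1: rule r1; match: 0->11, 1->9, 2->3, 3->7, 4->10; deleted nodes 3, 9; deleted edges (9,3,f); (9,7,a); (11,9,f); (11,10,a); (14,9,a); added nodes 22; added edges (11,10,f); (11,22,a); (22,7,f); (22,10,a); result: nodes: 7:c3, 10:c3, 11:app, 12:c3, 14:app, 16:c3, 17:app, 18:app, 20:c3, 21:app, 22:app edges: (11,10,f); (11,22,a); (14,12,f); (17,14,f); (17,16,a); (18,14,a); (18,14,f); (21,11,f); (21,20,a); (22,7,f); (22,10,a)
step 2: rule r2; match: 0->21, 1->11, 2->10, 3->22, 4->20; deleted nodes 10, 11; deleted edges (11,10,f); (11,22,a); (21,11,f); (21,20,a); (22,10,a); added nodes 23; added edges (21,22,f); (21,23,a); (23,20,a); (23,20,f); result: nodes: 7:c3, 12:c3, 14:app, 16:c3, 17:app, 18:app, 20:c3, 21:app, 22:app, 23:app edges: (14,12,f); (17,14,f); (17,16,a); (18,14,a); (18,14,f); (21,22,f); (21,23,a); (22,7,f); (23,20,a); (23,20,f)
final:
nodes: 7:c3, 12:c3, 14:app, 16:c3, 17:app, 18:app, 20:c3, 21:app, 22:app, 23:app
edges: (14,12,f); (17,14,f); (17,16,a); (18,14,a); (18,14,f); (21,22,f); (21,23,a); (22,7,f); (23,20,a); (23,20,f)
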